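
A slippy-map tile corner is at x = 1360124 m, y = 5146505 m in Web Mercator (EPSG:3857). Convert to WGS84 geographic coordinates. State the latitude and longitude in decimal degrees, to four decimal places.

lat 41.9033°, lon 12.2182°

R = 6378137 m. λ = x/R = 12.21820177°.
φ = 2·arctan(exp(y/R)) − 90° = 2·arctan(2.24095) − 90° = 41.90329839°.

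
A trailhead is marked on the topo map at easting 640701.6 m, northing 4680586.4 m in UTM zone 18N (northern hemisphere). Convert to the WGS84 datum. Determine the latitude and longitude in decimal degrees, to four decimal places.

Zone 18N: λ₀ = -75°, k₀ = 0.9996, false easting 500000 m.
Meridian distance M = (N − FN)/k₀ = 4682459.4 m.
Inverse transverse Mercator on WGS84 gives φ = 42.26480014°, λ = -73.29400008°.

lat 42.2648°, lon -73.2940°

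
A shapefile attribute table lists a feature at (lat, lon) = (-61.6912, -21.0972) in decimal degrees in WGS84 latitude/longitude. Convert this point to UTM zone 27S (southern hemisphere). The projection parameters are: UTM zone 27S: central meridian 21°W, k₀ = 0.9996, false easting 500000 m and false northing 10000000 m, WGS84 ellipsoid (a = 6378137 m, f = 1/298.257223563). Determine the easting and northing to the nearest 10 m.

E 494860 m, N 3160220 m

Zone 27 central meridian λ₀ = 6×27 − 183 = -21°; Δλ = -0.0972°.
Transverse Mercator on WGS84 with k₀ = 0.9996 gives E = 494857.476 m, N = 3160215.862 m.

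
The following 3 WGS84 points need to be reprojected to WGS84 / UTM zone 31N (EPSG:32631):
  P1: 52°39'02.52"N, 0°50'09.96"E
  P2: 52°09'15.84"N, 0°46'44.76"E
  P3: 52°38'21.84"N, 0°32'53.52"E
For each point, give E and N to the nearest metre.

P1: E 353620 m, N 5835613 m; P2: E 348068 m, N 5780537 m; P3: E 334105 m, N 5834980 m

UTM zone 31N: λ₀ = 3°, k₀ = 0.9996.
P1 (52.6507°, 0.8361°) → (353619.755, 5835612.781) m.
P2 (52.1544°, 0.7791°) → (348068.481, 5780537.001) m.
P3 (52.6394°, 0.5482°) → (334104.507, 5834979.982) m.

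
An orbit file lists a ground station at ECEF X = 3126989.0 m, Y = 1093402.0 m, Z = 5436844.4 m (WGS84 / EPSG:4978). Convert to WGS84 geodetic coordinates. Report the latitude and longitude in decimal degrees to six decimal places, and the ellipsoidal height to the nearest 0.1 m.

lat 58.816900°, lon 19.273000°, h 4022.0 m

λ = atan2(Y, X) = 19.27300039°; p = √(X²+Y²) = 3312640.7 m.
Bowring's method on WGS84 (a = 6378137 m, b = 6356752.314 m) gives φ = 58.81690026°, h = 4022.007 m.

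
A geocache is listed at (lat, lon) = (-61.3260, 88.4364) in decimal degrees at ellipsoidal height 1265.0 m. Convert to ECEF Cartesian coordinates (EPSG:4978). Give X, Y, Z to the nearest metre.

WGS84: a = 6378137 m, e² = 0.006694380; N(φ) = a/√(1−e²sin²φ) = 6394634.429 m.
X = (N+h)·cosφ·cosλ = 83740.200 m; Y = (N+h)·cosφ·sinλ = 3067772.372 m; Z = (N(1−e²)+h)·sinφ = -5573973.558 m.

X 83740 m, Y 3067772 m, Z -5573974 m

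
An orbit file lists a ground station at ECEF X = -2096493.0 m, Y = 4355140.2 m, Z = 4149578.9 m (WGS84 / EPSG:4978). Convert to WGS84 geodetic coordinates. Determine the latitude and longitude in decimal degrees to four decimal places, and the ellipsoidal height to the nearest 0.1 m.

lat 40.8366°, lon 115.7054°, h 1326.7 m

λ = atan2(Y, X) = 115.70540012°; p = √(X²+Y²) = 4833480.0 m.
Bowring's method on WGS84 (a = 6378137 m, b = 6356752.314 m) gives φ = 40.83660043°, h = 1326.712 m.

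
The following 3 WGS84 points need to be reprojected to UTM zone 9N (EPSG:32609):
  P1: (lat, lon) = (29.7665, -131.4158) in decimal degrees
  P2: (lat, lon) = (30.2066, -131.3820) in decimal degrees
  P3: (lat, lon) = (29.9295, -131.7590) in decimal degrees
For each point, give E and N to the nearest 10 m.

UTM zone 9N: λ₀ = -129°, k₀ = 0.9996.
P1 (29.7665°, -131.4158°) → (266422.804, 3295357.755) m.
P2 (30.2066°, -131.3820°) → (270706.125, 3344077.557) m.
P3 (29.9295°, -131.7590°) → (233660.890, 3314174.451) m.

P1: E 266420 m, N 3295360 m; P2: E 270710 m, N 3344080 m; P3: E 233660 m, N 3314170 m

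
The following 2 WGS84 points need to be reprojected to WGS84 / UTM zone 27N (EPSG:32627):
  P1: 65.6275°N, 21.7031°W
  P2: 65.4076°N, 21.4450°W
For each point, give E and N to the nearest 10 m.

UTM zone 27N: λ₀ = -21°, k₀ = 0.9996.
P1 (65.6275°, -21.7031°) → (467624.470, 7278572.101) m.
P2 (65.4076°, -21.4450°) → (479335.715, 7253955.005) m.

P1: E 467620 m, N 7278570 m; P2: E 479340 m, N 7253960 m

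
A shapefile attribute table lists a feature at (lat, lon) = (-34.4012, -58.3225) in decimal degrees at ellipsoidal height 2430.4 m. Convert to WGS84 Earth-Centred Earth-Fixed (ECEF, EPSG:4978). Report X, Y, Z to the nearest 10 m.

X 2767610 m, Y -4485070 m, Z -3584630 m

WGS84: a = 6378137 m, e² = 0.006694380; N(φ) = a/√(1−e²sin²φ) = 6384962.644 m.
X = (N+h)·cosφ·cosλ = 2767605.183 m; Y = (N+h)·cosφ·sinλ = -4485073.273 m; Z = (N(1−e²)+h)·sinφ = -3584627.358 m.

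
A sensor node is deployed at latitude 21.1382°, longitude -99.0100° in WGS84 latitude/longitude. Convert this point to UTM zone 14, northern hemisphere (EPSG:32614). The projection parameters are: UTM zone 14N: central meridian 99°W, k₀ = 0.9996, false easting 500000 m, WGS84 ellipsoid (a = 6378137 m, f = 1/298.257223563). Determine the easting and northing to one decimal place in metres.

E 498961.7 m, N 2337442.8 m

Zone 14 central meridian λ₀ = 6×14 − 183 = -99°; Δλ = -0.0100°.
Transverse Mercator on WGS84 with k₀ = 0.9996 gives E = 498961.672 m, N = 2337442.768 m.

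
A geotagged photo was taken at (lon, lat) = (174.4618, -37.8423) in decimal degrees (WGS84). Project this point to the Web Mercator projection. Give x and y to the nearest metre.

Web Mercator is spherical with R = a = 6378137 m.
x = R·λ = 6378137 × 3.044932829 = 19420998.739 m.
y = R·ln tan(π/4 + φ/2) = 6378137 × -0.714498918 = -4557171.983 m.

x 19420999 m, y -4557172 m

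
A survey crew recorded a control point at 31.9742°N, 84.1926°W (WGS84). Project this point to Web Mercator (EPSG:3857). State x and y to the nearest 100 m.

x -9372300 m, y 3759900 m

Web Mercator is spherical with R = a = 6378137 m.
x = R·λ = 6378137 × -1.469438076 = -9372277.361 m.
y = R·ln tan(π/4 + φ/2) = 6378137 × 0.589501990 = 3759924.452 m.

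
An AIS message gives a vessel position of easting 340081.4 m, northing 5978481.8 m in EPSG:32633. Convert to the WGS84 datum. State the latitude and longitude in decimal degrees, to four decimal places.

Zone 33N: λ₀ = 15°, k₀ = 0.9996, false easting 500000 m.
Meridian distance M = (N − FN)/k₀ = 5980874.1 m.
Inverse transverse Mercator on WGS84 gives φ = 53.92999985°, λ = 12.56419959°.

lat 53.9300°, lon 12.5642°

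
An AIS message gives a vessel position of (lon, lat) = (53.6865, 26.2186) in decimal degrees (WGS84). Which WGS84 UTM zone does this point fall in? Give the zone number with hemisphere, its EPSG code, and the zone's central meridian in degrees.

Zone 39N (EPSG:32639), central meridian 51°

UTM zone = ⌊(λ + 180)/6⌋ + 1; 53.6865° ∈ [48°, 54°) → zone 39.
Hemisphere: N (φ ≥ 0).
Central meridian λ₀ = 6×39 − 183 = 51°.
EPSG code: 32639.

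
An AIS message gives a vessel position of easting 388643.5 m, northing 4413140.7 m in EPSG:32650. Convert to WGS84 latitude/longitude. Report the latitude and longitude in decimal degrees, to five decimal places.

lat 39.86100°, lon 115.69810°

Zone 50N: λ₀ = 117°, k₀ = 0.9996, false easting 500000 m.
Meridian distance M = (N − FN)/k₀ = 4414906.7 m.
Inverse transverse Mercator on WGS84 gives φ = 39.86099994°, λ = 115.69810032°.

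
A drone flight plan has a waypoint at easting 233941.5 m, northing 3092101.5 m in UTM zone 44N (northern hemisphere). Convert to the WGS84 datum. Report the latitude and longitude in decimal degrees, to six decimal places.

Zone 44N: λ₀ = 81°, k₀ = 0.9996, false easting 500000 m.
Meridian distance M = (N − FN)/k₀ = 3093338.8 m.
Inverse transverse Mercator on WGS84 gives φ = 27.92739999°, λ = 78.29640032°.

lat 27.927400°, lon 78.296400°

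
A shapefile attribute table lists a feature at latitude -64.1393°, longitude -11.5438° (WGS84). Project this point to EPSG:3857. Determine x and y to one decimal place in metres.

Web Mercator is spherical with R = a = 6378137 m.
x = R·λ = 6378137 × -0.201477318 = -1285049.938 m.
y = R·ln tan(π/4 + φ/2) = 6378137 × -1.471468292 = -9385226.359 m.

x -1285049.9 m, y -9385226.4 m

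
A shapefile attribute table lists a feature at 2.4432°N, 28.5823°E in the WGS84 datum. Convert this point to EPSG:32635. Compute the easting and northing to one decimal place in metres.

E 675933.8 m, N 270152.2 m

Zone 35 central meridian λ₀ = 6×35 − 183 = 27°; Δλ = +1.5823°.
Transverse Mercator on WGS84 with k₀ = 0.9996 gives E = 675933.825 m, N = 270152.231 m.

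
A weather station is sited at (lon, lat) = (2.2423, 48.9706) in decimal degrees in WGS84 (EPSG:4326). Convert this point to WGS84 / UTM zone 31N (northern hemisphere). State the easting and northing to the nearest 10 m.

Zone 31 central meridian λ₀ = 6×31 − 183 = 3°; Δλ = -0.7577°.
Transverse Mercator on WGS84 with k₀ = 0.9996 gives E = 444547.519 m, N = 5424464.138 m.

E 444550 m, N 5424460 m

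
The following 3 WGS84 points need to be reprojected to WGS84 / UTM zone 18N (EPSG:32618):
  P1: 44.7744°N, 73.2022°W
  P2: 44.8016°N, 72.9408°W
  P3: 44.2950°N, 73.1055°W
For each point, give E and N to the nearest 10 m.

UTM zone 18N: λ₀ = -75°, k₀ = 0.9996.
P1 (44.7744°, -73.2022°) → (642249.295, 4959461.693) m.
P2 (44.8016°, -72.9408°) → (662855.875, 4962973.682) m.
P3 (44.2950°, -73.1055°) → (651135.971, 4906383.971) m.

P1: E 642250 m, N 4959460 m; P2: E 662860 m, N 4962970 m; P3: E 651140 m, N 4906380 m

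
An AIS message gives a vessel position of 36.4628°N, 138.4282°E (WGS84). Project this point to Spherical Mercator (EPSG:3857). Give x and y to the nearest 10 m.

x 15409760 m, y 4364490 m

Web Mercator is spherical with R = a = 6378137 m.
x = R·λ = 6378137 × 2.416027868 = 15409756.735 m.
y = R·ln tan(π/4 + φ/2) = 6378137 × 0.684289194 = 4364490.227 m.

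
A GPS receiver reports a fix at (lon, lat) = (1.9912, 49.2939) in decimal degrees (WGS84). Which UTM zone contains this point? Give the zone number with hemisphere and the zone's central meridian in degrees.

Zone 31N, central meridian 3°

UTM zone = ⌊(λ + 180)/6⌋ + 1; 1.9912° ∈ [0°, 6°) → zone 31.
Hemisphere: N (φ ≥ 0).
Central meridian λ₀ = 6×31 − 183 = 3°.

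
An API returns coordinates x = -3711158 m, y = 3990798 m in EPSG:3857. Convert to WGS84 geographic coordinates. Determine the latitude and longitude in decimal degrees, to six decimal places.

R = 6378137 m. λ = x/R = -33.33789953°.
φ = 2·arctan(exp(y/R)) − 90° = 2·arctan(1.86955) − 90° = 33.71649902°.

lat 33.716499°, lon -33.337900°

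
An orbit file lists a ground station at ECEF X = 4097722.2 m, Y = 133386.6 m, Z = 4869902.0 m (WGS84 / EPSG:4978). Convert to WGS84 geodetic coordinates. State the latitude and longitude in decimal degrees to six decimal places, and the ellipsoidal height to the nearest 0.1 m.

lat 50.096000°, lon 1.864400°, h 333.8 m

λ = atan2(Y, X) = 1.86439960°; p = √(X²+Y²) = 4099892.6 m.
Bowring's method on WGS84 (a = 6378137 m, b = 6356752.314 m) gives φ = 50.09600017°, h = 333.806 m.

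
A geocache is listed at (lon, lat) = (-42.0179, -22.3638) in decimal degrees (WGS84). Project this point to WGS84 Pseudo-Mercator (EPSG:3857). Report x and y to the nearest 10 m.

x -4677410 m, y -2555260 m

Web Mercator is spherical with R = a = 6378137 m.
x = R·λ = 6378137 × -0.733350700 = -4677411.232 m.
y = R·ln tan(π/4 + φ/2) = 6378137 × -0.400627987 = -2555260.184 m.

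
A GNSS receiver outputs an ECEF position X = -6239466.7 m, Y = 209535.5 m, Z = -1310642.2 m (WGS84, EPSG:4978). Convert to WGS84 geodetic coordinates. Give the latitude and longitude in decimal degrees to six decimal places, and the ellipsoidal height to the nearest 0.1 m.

λ = atan2(Y, X) = 178.07660009°; p = √(X²+Y²) = 6242984.0 m.
Bowring's method on WGS84 (a = 6378137 m, b = 6356752.314 m) gives φ = -11.93399951°, h = 1847.829 m.

lat -11.934000°, lon 178.076600°, h 1847.8 m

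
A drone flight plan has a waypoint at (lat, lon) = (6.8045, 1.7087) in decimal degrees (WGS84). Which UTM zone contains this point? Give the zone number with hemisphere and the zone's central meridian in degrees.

Zone 31N, central meridian 3°

UTM zone = ⌊(λ + 180)/6⌋ + 1; 1.7087° ∈ [0°, 6°) → zone 31.
Hemisphere: N (φ ≥ 0).
Central meridian λ₀ = 6×31 − 183 = 3°.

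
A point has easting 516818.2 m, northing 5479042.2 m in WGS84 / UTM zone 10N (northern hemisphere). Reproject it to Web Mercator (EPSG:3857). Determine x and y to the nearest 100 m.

x -13666500 m, y 6353900 m

Unproject from UTM 10N (λ₀ = -123°) → φ = 49.46380003°, λ = -122.76789981°.
Web Mercator (R = 6378137 m): x = -13666460.092 m, y = 6353928.132 m.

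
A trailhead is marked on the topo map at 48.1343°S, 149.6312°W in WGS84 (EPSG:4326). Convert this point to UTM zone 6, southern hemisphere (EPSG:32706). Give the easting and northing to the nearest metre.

E 304242 m, N 4665424 m

Zone 6 central meridian λ₀ = 6×6 − 183 = -147°; Δλ = -2.6312°.
Transverse Mercator on WGS84 with k₀ = 0.9996 gives E = 304241.716 m, N = 4665424.182 m.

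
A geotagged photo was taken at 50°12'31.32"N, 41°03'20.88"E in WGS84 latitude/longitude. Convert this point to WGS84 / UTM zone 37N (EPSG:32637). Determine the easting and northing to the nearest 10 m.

E 646690 m, N 5563860 m

Zone 37 central meridian λ₀ = 6×37 − 183 = 39°; Δλ = +2.0558°.
Transverse Mercator on WGS84 with k₀ = 0.9996 gives E = 646688.734 m, N = 5563857.833 m.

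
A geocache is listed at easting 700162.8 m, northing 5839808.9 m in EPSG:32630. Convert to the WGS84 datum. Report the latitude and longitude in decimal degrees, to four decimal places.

Zone 30N: λ₀ = -3°, k₀ = 0.9996, false easting 500000 m.
Meridian distance M = (N − FN)/k₀ = 5842145.8 m.
Inverse transverse Mercator on WGS84 gives φ = 52.67120026°, λ = -0.03949953°.

lat 52.6712°, lon -0.0395°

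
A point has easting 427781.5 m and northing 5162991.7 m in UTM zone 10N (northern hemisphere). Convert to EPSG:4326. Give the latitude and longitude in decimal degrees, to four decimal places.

Zone 10N: λ₀ = -123°, k₀ = 0.9996, false easting 500000 m.
Meridian distance M = (N − FN)/k₀ = 5165057.7 m.
Inverse transverse Mercator on WGS84 gives φ = 46.61659976°, λ = -123.94320031°.

lat 46.6166°, lon -123.9432°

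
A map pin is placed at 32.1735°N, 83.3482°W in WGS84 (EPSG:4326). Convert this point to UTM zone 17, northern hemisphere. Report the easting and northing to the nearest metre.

Zone 17 central meridian λ₀ = 6×17 − 183 = -81°; Δλ = -2.3482°.
Transverse Mercator on WGS84 with k₀ = 0.9996 gives E = 278591.603 m, N = 3562083.881 m.

E 278592 m, N 3562084 m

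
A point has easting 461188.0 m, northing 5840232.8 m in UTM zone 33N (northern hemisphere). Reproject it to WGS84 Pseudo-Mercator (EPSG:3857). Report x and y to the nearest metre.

Unproject from UTM 33N (λ₀ = 15°) → φ = 52.71060035°, λ = 14.42550056°.
Web Mercator (R = 6378137 m): x = 1605839.376 m, y = 6929645.200 m.

x 1605839 m, y 6929645 m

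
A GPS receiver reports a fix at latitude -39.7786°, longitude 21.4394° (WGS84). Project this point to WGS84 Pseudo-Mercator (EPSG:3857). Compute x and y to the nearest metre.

Web Mercator is spherical with R = a = 6378137 m.
x = R·λ = 6378137 × 0.374188120 = 2386623.091 m.
y = R·ln tan(π/4 + φ/2) = 6378137 × -0.757873499 = -4833821.002 m.

x 2386623 m, y -4833821 m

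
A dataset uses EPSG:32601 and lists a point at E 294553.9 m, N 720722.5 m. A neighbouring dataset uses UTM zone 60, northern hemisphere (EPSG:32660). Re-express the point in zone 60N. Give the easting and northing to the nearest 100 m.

E 958300 m, N 722200 m

UTM 1N → geographic: φ = 6.51689981°, λ = -178.85790024°.
UTM 60N (λ₀ = 177°) forward: E = 958345.263 m, N = 722227.193 m.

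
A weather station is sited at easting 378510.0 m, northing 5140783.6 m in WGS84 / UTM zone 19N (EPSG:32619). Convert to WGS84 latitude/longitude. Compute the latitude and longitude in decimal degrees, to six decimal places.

Zone 19N: λ₀ = -69°, k₀ = 0.9996, false easting 500000 m.
Meridian distance M = (N − FN)/k₀ = 5142840.7 m.
Inverse transverse Mercator on WGS84 gives φ = 46.40970030°, λ = -70.58069996°.

lat 46.409700°, lon -70.580700°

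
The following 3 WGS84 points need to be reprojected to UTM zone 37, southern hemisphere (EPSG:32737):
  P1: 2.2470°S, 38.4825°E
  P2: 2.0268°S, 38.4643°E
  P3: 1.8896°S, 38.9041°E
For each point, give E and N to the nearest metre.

P1: E 442458 m, N 9751628 m; P2: E 440426 m, N 9775967 m; P3: E 489334 m, N 9791141 m

UTM zone 37S: λ₀ = 39°, k₀ = 0.9996.
P1 (-2.2470°, 38.4825°) → (442458.403, 9751627.520) m.
P2 (-2.0268°, 38.4643°) → (440426.174, 9775966.915) m.
P3 (-1.8896°, 38.9041°) → (489334.490, 9791141.370) m.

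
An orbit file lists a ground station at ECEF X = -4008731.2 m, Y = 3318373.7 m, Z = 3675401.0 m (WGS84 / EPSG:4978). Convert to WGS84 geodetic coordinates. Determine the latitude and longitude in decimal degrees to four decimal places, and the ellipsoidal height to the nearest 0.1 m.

lat 35.4138°, lon 140.3825°, h 40.1 m

λ = atan2(Y, X) = 140.38250026°; p = √(X²+Y²) = 5203991.7 m.
Bowring's method on WGS84 (a = 6378137 m, b = 6356752.314 m) gives φ = 35.41380016°, h = 40.072 m.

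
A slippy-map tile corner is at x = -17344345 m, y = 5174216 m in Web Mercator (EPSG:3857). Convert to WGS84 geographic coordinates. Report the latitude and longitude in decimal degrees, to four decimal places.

lat 42.0883°, lon -155.8069°

R = 6378137 m. λ = x/R = -155.80690207°.
φ = 2·arctan(exp(y/R)) − 90° = 2·arctan(2.25070) − 90° = 42.08830302°.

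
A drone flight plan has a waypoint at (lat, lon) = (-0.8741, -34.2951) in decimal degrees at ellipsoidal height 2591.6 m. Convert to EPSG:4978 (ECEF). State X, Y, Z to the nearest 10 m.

WGS84: a = 6378137 m, e² = 0.006694380; N(φ) = a/√(1−e²sin²φ) = 6378141.968 m.
X = (N+h)·cosφ·cosλ = 5270807.177 m; Y = (N+h)·cosφ·sinλ = -3594840.395 m; Z = (N(1−e²)+h)·sinφ = -96688.836 m.

X 5270810 m, Y -3594840 m, Z -96690 m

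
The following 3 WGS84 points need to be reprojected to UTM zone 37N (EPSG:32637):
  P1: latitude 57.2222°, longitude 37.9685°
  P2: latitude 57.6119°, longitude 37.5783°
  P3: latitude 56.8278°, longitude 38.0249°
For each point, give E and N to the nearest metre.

UTM zone 37N: λ₀ = 39°, k₀ = 0.9996.
P1 (57.2222°, 37.9685°) → (437713.886, 6342592.048) m.
P2 (57.6119°, 37.5783°) → (415060.877, 6386393.066) m.
P3 (56.8278°, 38.0249°) → (440492.574, 6298641.549) m.

P1: E 437714 m, N 6342592 m; P2: E 415061 m, N 6386393 m; P3: E 440493 m, N 6298642 m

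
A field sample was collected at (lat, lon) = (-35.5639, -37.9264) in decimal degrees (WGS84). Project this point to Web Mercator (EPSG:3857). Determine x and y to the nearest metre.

x -4221948 m, y -4240779 m

Web Mercator is spherical with R = a = 6378137 m.
x = R·λ = 6378137 × -0.661940553 = -4221947.536 m.
y = R·ln tan(π/4 + φ/2) = 6378137 × -0.664893121 = -4240779.418 m.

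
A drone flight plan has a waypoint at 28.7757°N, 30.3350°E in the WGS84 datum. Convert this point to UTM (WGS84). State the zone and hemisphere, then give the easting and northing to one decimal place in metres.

Zone 36N: E 239820.1 m, N 3186049.6 m

Longitude 30.3350° lies in the 6° band [30°, 36°), giving zone 36; latitude is north of the equator, so 36N.
Zone 36 central meridian λ₀ = 6×36 − 183 = 33°; Δλ = -2.6650°.
Transverse Mercator on WGS84 with k₀ = 0.9996 gives E = 239820.094 m, N = 3186049.643 m.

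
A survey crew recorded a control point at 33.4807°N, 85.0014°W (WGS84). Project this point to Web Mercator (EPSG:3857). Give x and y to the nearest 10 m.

Web Mercator is spherical with R = a = 6378137 m.
x = R·λ = 6378137 × -1.483554299 = -9462312.565 m.
y = R·ln tan(π/4 + φ/2) = 6378137 × 0.620758703 = 3959284.053 m.

x -9462310 m, y 3959280 m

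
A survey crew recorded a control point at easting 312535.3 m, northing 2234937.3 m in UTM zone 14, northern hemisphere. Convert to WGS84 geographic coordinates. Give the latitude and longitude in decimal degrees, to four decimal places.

lat 20.2028°, lon -100.7942°

Zone 14N: λ₀ = -99°, k₀ = 0.9996, false easting 500000 m.
Meridian distance M = (N − FN)/k₀ = 2235831.6 m.
Inverse transverse Mercator on WGS84 gives φ = 20.20280000°, λ = -100.79420038°.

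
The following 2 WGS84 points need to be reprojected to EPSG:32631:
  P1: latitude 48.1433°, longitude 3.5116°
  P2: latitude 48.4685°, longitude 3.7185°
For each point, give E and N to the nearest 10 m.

P1: E 538060 m, N 5332350 m; P2: E 553110 m, N 5368620 m

UTM zone 31N: λ₀ = 3°, k₀ = 0.9996.
P1 (48.1433°, 3.5116°) → (538057.198, 5332354.176) m.
P2 (48.4685°, 3.7185°) → (553109.635, 5368623.475) m.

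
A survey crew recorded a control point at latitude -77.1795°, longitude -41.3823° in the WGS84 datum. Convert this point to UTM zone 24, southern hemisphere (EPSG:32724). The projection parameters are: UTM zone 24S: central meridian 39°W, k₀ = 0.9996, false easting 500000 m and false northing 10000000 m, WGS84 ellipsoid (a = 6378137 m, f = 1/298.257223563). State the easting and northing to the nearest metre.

E 441004 m, N 1432000 m

Zone 24 central meridian λ₀ = 6×24 − 183 = -39°; Δλ = -2.3823°.
Transverse Mercator on WGS84 with k₀ = 0.9996 gives E = 441004.379 m, N = 1431999.794 m.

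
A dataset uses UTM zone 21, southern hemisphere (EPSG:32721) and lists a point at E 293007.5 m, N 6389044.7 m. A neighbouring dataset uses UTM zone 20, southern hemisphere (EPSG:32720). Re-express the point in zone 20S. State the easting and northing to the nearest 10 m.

UTM 21S → geographic: φ = -32.61680012°, λ = -59.20609993°.
UTM 20S (λ₀ = -63°) forward: E = 856044.219 m, N = 6384833.753 m.

E 856040 m, N 6384830 m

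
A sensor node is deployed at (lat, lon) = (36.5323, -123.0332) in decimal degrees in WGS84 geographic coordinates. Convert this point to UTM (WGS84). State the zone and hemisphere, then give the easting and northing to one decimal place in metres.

Zone 10N: E 497028.0 m, N 4042991.4 m

Longitude -123.0332° lies in the 6° band [-126°, -120°), giving zone 10; latitude is north of the equator, so 10N.
Zone 10 central meridian λ₀ = 6×10 − 183 = -123°; Δλ = -0.0332°.
Transverse Mercator on WGS84 with k₀ = 0.9996 gives E = 497028.001 m, N = 4042991.447 m.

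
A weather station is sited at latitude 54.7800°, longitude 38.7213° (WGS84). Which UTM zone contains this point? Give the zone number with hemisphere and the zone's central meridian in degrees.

UTM zone = ⌊(λ + 180)/6⌋ + 1; 38.7213° ∈ [36°, 42°) → zone 37.
Hemisphere: N (φ ≥ 0).
Central meridian λ₀ = 6×37 − 183 = 39°.

Zone 37N, central meridian 39°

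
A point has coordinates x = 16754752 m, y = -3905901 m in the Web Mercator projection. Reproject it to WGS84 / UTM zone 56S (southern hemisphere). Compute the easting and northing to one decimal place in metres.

Web Mercator inverse (R = 6378137 m) → φ = -33.07980094°, λ = 150.51049803°.
UTM 56S forward: E = 267620.895 m, N = 6337109.737 m.

E 267620.9 m, N 6337109.7 m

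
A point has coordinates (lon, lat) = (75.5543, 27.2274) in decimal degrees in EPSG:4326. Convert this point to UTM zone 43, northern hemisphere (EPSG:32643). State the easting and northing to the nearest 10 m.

E 554880 m, N 3011740 m

Zone 43 central meridian λ₀ = 6×43 − 183 = 75°; Δλ = +0.5543°.
Transverse Mercator on WGS84 with k₀ = 0.9996 gives E = 554884.426 m, N = 3011743.760 m.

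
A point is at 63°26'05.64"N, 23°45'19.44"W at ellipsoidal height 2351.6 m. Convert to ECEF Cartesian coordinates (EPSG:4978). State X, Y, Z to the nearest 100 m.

X 2618700 m, Y -1152600 m, Z 5683900 m

WGS84: a = 6378137 m, e² = 0.006694380; N(φ) = a/√(1−e²sin²φ) = 6395284.962 m.
X = (N+h)·cosφ·cosλ = 2618702.721 m; Y = (N+h)·cosφ·sinλ = -1152551.378 m; Z = (N(1−e²)+h)·sinφ = 5683925.043 m.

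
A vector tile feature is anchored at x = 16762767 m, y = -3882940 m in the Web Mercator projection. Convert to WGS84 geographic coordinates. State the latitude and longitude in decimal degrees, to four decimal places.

lat -32.9068°, lon 150.5825°

R = 6378137 m. λ = x/R = 150.58249800°.
φ = 2·arctan(exp(y/R)) − 90° = 2·arctan(0.54401) − 90° = -32.90680191°.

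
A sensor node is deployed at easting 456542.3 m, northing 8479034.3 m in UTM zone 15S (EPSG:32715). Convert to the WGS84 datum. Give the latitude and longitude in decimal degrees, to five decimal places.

lat -13.75770°, lon -93.40200°

Zone 15S: λ₀ = -93°, k₀ = 0.9996, false easting 500000 m, false northing 10000000 m.
Meridian distance M = (N − FN)/k₀ = -1521574.3 m.
Inverse transverse Mercator on WGS84 gives φ = -13.75770043°, λ = -93.40199991°.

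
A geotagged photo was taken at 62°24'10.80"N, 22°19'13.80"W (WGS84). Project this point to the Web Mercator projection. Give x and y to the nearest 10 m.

Web Mercator is spherical with R = a = 6378137 m.
x = R·λ = 6378137 × -0.389566216 = -2484706.694 m.
y = R·ln tan(π/4 + φ/2) = 6378137 × 1.404068187 = 8955339.253 m.

x -2484710 m, y 8955340 m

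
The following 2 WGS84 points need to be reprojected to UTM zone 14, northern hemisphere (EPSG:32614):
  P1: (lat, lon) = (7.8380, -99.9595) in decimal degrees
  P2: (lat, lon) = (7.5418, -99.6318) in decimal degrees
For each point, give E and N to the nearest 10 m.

UTM zone 14N: λ₀ = -99°, k₀ = 0.9996.
P1 (7.8380°, -99.9595°) → (394217.767, 866509.369) m.
P2 (7.5418°, -99.6318°) → (430299.256, 833694.122) m.

P1: E 394220 m, N 866510 m; P2: E 430300 m, N 833690 m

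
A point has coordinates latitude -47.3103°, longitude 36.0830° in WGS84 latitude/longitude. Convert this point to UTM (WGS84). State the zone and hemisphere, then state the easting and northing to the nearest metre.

Zone 37S: E 279528 m, N 4756226 m

Longitude 36.0830° lies in the 6° band [36°, 42°), giving zone 37; latitude is south of the equator, so 37S.
Zone 37 central meridian λ₀ = 6×37 − 183 = 39°; Δλ = -2.9170°.
Transverse Mercator on WGS84 with k₀ = 0.9996 gives E = 279528.169 m, N = 4756225.510 m.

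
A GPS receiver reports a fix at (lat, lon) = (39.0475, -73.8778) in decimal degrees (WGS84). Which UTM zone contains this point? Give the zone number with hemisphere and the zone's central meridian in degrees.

UTM zone = ⌊(λ + 180)/6⌋ + 1; -73.8778° ∈ [-78°, -72°) → zone 18.
Hemisphere: N (φ ≥ 0).
Central meridian λ₀ = 6×18 − 183 = -75°.

Zone 18N, central meridian -75°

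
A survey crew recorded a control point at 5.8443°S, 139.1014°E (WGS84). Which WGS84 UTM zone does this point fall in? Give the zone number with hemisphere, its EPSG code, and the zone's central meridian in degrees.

UTM zone = ⌊(λ + 180)/6⌋ + 1; 139.1014° ∈ [138°, 144°) → zone 54.
Hemisphere: S (φ < 0).
Central meridian λ₀ = 6×54 − 183 = 141°.
EPSG code: 32754.

Zone 54S (EPSG:32754), central meridian 141°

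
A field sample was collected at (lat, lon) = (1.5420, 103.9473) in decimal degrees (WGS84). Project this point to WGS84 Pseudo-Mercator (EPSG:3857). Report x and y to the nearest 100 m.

Web Mercator is spherical with R = a = 6378137 m.
x = R·λ = 6378137 × 1.814222634 = 11571360.505 m.
y = R·ln tan(π/4 + φ/2) = 6378137 × 0.026916227 = 171675.380 m.

x 11571400 m, y 171700 m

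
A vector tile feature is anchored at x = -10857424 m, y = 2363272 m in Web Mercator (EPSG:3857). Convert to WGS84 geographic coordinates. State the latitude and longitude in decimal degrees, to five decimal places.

R = 6378137 m. λ = x/R = -97.53389925°.
φ = 2·arctan(exp(y/R)) − 90° = 2·arctan(1.44850) − 90° = 20.75989877°.

lat 20.75990°, lon -97.53390°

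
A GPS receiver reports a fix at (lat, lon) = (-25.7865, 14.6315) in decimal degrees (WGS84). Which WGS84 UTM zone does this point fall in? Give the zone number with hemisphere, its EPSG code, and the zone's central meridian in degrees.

Zone 33S (EPSG:32733), central meridian 15°

UTM zone = ⌊(λ + 180)/6⌋ + 1; 14.6315° ∈ [12°, 18°) → zone 33.
Hemisphere: S (φ < 0).
Central meridian λ₀ = 6×33 − 183 = 15°.
EPSG code: 32733.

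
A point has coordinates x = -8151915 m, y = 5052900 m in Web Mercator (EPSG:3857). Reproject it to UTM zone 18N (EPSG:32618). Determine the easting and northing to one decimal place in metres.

E 648252.3 m, N 4570729.5 m

Web Mercator inverse (R = 6378137 m) → φ = 41.27439837°, λ = -73.22989839°.
UTM 18N forward: E = 648252.257 m, N = 4570729.544 m.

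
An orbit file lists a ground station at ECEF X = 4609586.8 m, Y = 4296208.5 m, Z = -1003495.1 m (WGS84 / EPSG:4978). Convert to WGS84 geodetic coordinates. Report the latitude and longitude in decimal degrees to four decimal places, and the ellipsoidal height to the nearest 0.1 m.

λ = atan2(Y, X) = 42.98470006°; p = √(X²+Y²) = 6301245.7 m.
Bowring's method on WGS84 (a = 6378137 m, b = 6356752.314 m) gives φ = -9.10850040°, h = 3045.005 m.

lat -9.1085°, lon 42.9847°, h 3045.0 m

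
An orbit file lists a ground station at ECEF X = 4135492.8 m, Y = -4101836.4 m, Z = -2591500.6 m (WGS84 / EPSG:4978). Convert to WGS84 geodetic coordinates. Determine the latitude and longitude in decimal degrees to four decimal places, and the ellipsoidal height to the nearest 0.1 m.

lat -24.1282°, lon -44.7659°, h 616.4 m

λ = atan2(Y, X) = -44.76589998°; p = √(X²+Y²) = 5824720.0 m.
Bowring's method on WGS84 (a = 6378137 m, b = 6356752.314 m) gives φ = -24.12819946°, h = 616.415 m.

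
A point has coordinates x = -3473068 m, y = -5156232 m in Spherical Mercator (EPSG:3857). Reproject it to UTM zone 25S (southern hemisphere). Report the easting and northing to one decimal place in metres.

E 649222.8 m, N 5352174.9 m

Web Mercator inverse (R = 6378137 m) → φ = -41.96829920°, λ = -31.19910067°.
UTM 25S forward: E = 649222.844 m, N = 5352174.943 m.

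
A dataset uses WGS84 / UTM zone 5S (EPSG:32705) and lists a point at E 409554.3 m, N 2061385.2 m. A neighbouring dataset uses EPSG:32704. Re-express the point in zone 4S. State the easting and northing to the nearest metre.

E 621610 m, N 2059836 m

UTM 5S → geographic: φ = -71.53169960°, λ = -155.55880070°.
UTM 4S (λ₀ = -159°) forward: E = 621609.620 m, N = 2059836.075 m.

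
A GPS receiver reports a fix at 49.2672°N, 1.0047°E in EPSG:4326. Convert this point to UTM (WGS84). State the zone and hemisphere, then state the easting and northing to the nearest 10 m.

Zone 31N: E 354850 m, N 5459080 m

Longitude 1.0047° lies in the 6° band [0°, 6°), giving zone 31; latitude is north of the equator, so 31N.
Zone 31 central meridian λ₀ = 6×31 − 183 = 3°; Δλ = -1.9953°.
Transverse Mercator on WGS84 with k₀ = 0.9996 gives E = 354845.319 m, N = 5459075.409 m.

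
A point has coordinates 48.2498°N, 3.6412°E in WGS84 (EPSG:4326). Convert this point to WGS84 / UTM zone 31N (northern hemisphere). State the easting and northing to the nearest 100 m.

Zone 31 central meridian λ₀ = 6×31 − 183 = 3°; Δλ = +0.6412°.
Transverse Mercator on WGS84 with k₀ = 0.9996 gives E = 547599.165 m, N = 5344263.773 m.

E 547600 m, N 5344300 m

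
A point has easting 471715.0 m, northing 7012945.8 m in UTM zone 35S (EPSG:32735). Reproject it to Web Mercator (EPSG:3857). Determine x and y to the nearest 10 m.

Unproject from UTM 35S (λ₀ = 27°) → φ = -27.00529981°, λ = 26.71489993°.
Web Mercator (R = 6378137 m): x = 2973889.057 m, y = -3124133.906 m.

x 2973890 m, y -3124130 m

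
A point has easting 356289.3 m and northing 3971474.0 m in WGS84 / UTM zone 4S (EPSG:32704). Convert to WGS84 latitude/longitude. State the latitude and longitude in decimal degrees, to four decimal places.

Zone 4S: λ₀ = -159°, k₀ = 0.9996, false easting 500000 m, false northing 10000000 m.
Meridian distance M = (N − FN)/k₀ = -6030938.4 m.
Inverse transverse Mercator on WGS84 gives φ = -54.38420019°, λ = -161.21300067°.

lat -54.3842°, lon -161.2130°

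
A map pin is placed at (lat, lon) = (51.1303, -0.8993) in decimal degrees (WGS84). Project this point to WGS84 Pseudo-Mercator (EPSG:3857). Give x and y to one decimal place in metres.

x -100109.6 m, y 6644374.7 m

Web Mercator is spherical with R = a = 6378137 m.
x = R·λ = 6378137 × -0.015695746 = -100109.618 m.
y = R·ln tan(π/4 + φ/2) = 6378137 × 1.041742241 = 6644374.729 m.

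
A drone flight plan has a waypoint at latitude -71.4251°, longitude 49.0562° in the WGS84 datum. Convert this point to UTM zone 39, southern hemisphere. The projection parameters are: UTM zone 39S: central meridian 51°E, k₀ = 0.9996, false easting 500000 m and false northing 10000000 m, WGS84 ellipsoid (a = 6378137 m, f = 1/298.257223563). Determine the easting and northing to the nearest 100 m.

E 430900 m, N 2074100 m

Zone 39 central meridian λ₀ = 6×39 − 183 = 51°; Δλ = -1.9438°.
Transverse Mercator on WGS84 with k₀ = 0.9996 gives E = 430902.509 m, N = 2074079.677 m.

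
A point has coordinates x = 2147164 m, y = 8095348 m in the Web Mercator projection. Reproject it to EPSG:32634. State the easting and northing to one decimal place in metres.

Web Mercator inverse (R = 6378137 m) → φ = 58.60429979°, λ = 19.28830239°.
UTM 34N forward: E = 400539.853 m, N = 6497260.236 m.

E 400539.9 m, N 6497260.2 m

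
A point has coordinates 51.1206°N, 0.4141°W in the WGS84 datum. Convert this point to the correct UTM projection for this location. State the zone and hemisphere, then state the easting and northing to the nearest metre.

Zone 30N: E 680968 m, N 5666416 m

Longitude -0.4141° lies in the 6° band [-6°, 0°), giving zone 30; latitude is north of the equator, so 30N.
Zone 30 central meridian λ₀ = 6×30 − 183 = -3°; Δλ = +2.5859°.
Transverse Mercator on WGS84 with k₀ = 0.9996 gives E = 680967.786 m, N = 5666416.253 m.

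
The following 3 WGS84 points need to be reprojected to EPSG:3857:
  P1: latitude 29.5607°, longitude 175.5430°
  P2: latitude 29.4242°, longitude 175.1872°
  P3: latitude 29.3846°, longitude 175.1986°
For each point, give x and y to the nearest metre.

Web Mercator: x = R·λ, y = R·ln tan(π/4+φ/2), R = 6378137 m.
P1 (29.5607°, 175.5430°) → (19541357.372, 3447205.989) m.
P2 (29.4242°, 175.1872°) → (19501749.897, 3429748.778) m.
P3 (29.3846°, 175.1986°) → (19503018.940, 3424688.662) m.

P1: x 19541357 m, y 3447206 m; P2: x 19501750 m, y 3429749 m; P3: x 19503019 m, y 3424689 m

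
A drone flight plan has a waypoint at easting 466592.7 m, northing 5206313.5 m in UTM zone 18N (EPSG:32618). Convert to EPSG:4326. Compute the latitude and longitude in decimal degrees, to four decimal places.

Zone 18N: λ₀ = -75°, k₀ = 0.9996, false easting 500000 m.
Meridian distance M = (N − FN)/k₀ = 5208396.9 m.
Inverse transverse Mercator on WGS84 gives φ = 47.00949969°, λ = -75.43950006°.

lat 47.0095°, lon -75.4395°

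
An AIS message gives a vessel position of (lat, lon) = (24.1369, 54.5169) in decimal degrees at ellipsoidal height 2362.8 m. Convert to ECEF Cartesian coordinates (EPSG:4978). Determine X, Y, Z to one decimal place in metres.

X 3381729.6 m, Y 4743969.3 m, Z 2593094.3 m

WGS84: a = 6378137 m, e² = 0.006694380; N(φ) = a/√(1−e²sin²φ) = 6381709.827 m.
X = (N+h)·cosφ·cosλ = 3381729.606 m; Y = (N+h)·cosφ·sinλ = 4743969.255 m; Z = (N(1−e²)+h)·sinφ = 2593094.264 m.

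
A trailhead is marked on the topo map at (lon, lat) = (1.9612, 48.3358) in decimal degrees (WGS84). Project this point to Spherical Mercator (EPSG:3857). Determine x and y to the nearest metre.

Web Mercator is spherical with R = a = 6378137 m.
x = R·λ = 6378137 × 0.034229397 = 218319.785 m.
y = R·ln tan(π/4 + φ/2) = 6378137 × 0.966254397 = 6162902.921 m.

x 218320 m, y 6162903 m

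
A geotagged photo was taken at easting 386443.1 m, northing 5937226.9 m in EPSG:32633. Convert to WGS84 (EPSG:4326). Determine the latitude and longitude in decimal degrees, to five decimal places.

lat 53.57160°, lon 13.28510°

Zone 33N: λ₀ = 15°, k₀ = 0.9996, false easting 500000 m.
Meridian distance M = (N − FN)/k₀ = 5939602.7 m.
Inverse transverse Mercator on WGS84 gives φ = 53.57159993°, λ = 13.28509992°.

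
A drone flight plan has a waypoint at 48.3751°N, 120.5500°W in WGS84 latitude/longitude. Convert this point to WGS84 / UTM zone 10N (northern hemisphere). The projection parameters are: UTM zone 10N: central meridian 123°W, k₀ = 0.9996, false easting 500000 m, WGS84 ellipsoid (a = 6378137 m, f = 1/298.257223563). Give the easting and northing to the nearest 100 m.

E 681400 m, N 5360900 m

Zone 10 central meridian λ₀ = 6×10 − 183 = -123°; Δλ = +2.4500°.
Transverse Mercator on WGS84 with k₀ = 0.9996 gives E = 681423.781 m, N = 5360892.743 m.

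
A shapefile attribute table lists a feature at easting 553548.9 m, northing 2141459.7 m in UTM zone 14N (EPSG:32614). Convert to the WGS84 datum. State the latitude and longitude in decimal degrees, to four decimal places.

Zone 14N: λ₀ = -99°, k₀ = 0.9996, false easting 500000 m.
Meridian distance M = (N − FN)/k₀ = 2142316.6 m.
Inverse transverse Mercator on WGS84 gives φ = 19.36650008°, λ = -98.49009987°.

lat 19.3665°, lon -98.4901°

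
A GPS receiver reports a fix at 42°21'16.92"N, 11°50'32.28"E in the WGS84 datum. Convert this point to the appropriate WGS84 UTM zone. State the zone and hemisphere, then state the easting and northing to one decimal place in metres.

Zone 32N: E 734089.8 m, N 4693072.9 m

Longitude 11.8423° lies in the 6° band [6°, 12°), giving zone 32; latitude is north of the equator, so 32N.
Zone 32 central meridian λ₀ = 6×32 − 183 = 9°; Δλ = +2.8423°.
Transverse Mercator on WGS84 with k₀ = 0.9996 gives E = 734089.771 m, N = 4693072.884 m.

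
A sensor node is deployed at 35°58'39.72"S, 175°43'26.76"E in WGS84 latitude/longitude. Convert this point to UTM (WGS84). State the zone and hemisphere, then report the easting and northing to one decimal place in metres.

Zone 60S: E 384970.8 m, N 6017772.4 m

Longitude 175.7241° lies in the 6° band [174°, 180°), giving zone 60; latitude is south of the equator, so 60S.
Zone 60 central meridian λ₀ = 6×60 − 183 = 177°; Δλ = -1.2759°.
Transverse Mercator on WGS84 with k₀ = 0.9996 gives E = 384970.829 m, N = 6017772.4497 m.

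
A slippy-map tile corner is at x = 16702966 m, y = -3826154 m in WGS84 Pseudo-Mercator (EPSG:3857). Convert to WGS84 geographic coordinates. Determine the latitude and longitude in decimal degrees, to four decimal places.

lat -32.4775°, lon 150.0453°

R = 6378137 m. λ = x/R = 150.04529648°.
φ = 2·arctan(exp(y/R)) − 90° = 2·arctan(0.54887) − 90° = -32.47749677°.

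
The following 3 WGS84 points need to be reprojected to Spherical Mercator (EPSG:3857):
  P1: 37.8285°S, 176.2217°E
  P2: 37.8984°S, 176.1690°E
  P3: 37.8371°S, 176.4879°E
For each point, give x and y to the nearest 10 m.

Web Mercator: x = R·λ, y = R·ln tan(π/4+φ/2), R = 6378137 m.
P1 (-37.8285°, 176.2217°) → (19616909.911, -4555226.863) m.
P2 (-37.8984°, 176.1690°) → (19611043.374, -4565083.066) m.
P3 (-37.8371°, 176.4879°) → (19646543.159, -4556438.996) m.

P1: x 19616910 m, y -4555230 m; P2: x 19611040 m, y -4565080 m; P3: x 19646540 m, y -4556440 m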